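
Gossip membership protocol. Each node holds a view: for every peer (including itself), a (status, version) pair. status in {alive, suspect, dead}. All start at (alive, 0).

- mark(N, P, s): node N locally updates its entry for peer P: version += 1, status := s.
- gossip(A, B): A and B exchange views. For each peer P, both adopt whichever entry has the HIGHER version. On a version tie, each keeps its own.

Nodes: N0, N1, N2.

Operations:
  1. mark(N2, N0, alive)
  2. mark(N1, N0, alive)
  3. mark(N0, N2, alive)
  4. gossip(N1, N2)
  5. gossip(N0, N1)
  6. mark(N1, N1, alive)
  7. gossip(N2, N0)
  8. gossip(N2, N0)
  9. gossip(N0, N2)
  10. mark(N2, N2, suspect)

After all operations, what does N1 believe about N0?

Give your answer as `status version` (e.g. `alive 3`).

Op 1: N2 marks N0=alive -> (alive,v1)
Op 2: N1 marks N0=alive -> (alive,v1)
Op 3: N0 marks N2=alive -> (alive,v1)
Op 4: gossip N1<->N2 -> N1.N0=(alive,v1) N1.N1=(alive,v0) N1.N2=(alive,v0) | N2.N0=(alive,v1) N2.N1=(alive,v0) N2.N2=(alive,v0)
Op 5: gossip N0<->N1 -> N0.N0=(alive,v1) N0.N1=(alive,v0) N0.N2=(alive,v1) | N1.N0=(alive,v1) N1.N1=(alive,v0) N1.N2=(alive,v1)
Op 6: N1 marks N1=alive -> (alive,v1)
Op 7: gossip N2<->N0 -> N2.N0=(alive,v1) N2.N1=(alive,v0) N2.N2=(alive,v1) | N0.N0=(alive,v1) N0.N1=(alive,v0) N0.N2=(alive,v1)
Op 8: gossip N2<->N0 -> N2.N0=(alive,v1) N2.N1=(alive,v0) N2.N2=(alive,v1) | N0.N0=(alive,v1) N0.N1=(alive,v0) N0.N2=(alive,v1)
Op 9: gossip N0<->N2 -> N0.N0=(alive,v1) N0.N1=(alive,v0) N0.N2=(alive,v1) | N2.N0=(alive,v1) N2.N1=(alive,v0) N2.N2=(alive,v1)
Op 10: N2 marks N2=suspect -> (suspect,v2)

Answer: alive 1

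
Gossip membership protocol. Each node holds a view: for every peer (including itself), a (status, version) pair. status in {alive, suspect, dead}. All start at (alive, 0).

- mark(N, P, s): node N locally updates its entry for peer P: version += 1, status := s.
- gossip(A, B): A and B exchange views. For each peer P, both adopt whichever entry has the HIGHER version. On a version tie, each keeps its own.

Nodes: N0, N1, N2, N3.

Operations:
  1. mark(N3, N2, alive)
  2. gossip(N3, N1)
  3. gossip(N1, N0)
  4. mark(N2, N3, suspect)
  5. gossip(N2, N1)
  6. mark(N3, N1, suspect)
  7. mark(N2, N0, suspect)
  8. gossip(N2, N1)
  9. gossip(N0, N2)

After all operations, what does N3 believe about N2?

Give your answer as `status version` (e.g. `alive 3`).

Answer: alive 1

Derivation:
Op 1: N3 marks N2=alive -> (alive,v1)
Op 2: gossip N3<->N1 -> N3.N0=(alive,v0) N3.N1=(alive,v0) N3.N2=(alive,v1) N3.N3=(alive,v0) | N1.N0=(alive,v0) N1.N1=(alive,v0) N1.N2=(alive,v1) N1.N3=(alive,v0)
Op 3: gossip N1<->N0 -> N1.N0=(alive,v0) N1.N1=(alive,v0) N1.N2=(alive,v1) N1.N3=(alive,v0) | N0.N0=(alive,v0) N0.N1=(alive,v0) N0.N2=(alive,v1) N0.N3=(alive,v0)
Op 4: N2 marks N3=suspect -> (suspect,v1)
Op 5: gossip N2<->N1 -> N2.N0=(alive,v0) N2.N1=(alive,v0) N2.N2=(alive,v1) N2.N3=(suspect,v1) | N1.N0=(alive,v0) N1.N1=(alive,v0) N1.N2=(alive,v1) N1.N3=(suspect,v1)
Op 6: N3 marks N1=suspect -> (suspect,v1)
Op 7: N2 marks N0=suspect -> (suspect,v1)
Op 8: gossip N2<->N1 -> N2.N0=(suspect,v1) N2.N1=(alive,v0) N2.N2=(alive,v1) N2.N3=(suspect,v1) | N1.N0=(suspect,v1) N1.N1=(alive,v0) N1.N2=(alive,v1) N1.N3=(suspect,v1)
Op 9: gossip N0<->N2 -> N0.N0=(suspect,v1) N0.N1=(alive,v0) N0.N2=(alive,v1) N0.N3=(suspect,v1) | N2.N0=(suspect,v1) N2.N1=(alive,v0) N2.N2=(alive,v1) N2.N3=(suspect,v1)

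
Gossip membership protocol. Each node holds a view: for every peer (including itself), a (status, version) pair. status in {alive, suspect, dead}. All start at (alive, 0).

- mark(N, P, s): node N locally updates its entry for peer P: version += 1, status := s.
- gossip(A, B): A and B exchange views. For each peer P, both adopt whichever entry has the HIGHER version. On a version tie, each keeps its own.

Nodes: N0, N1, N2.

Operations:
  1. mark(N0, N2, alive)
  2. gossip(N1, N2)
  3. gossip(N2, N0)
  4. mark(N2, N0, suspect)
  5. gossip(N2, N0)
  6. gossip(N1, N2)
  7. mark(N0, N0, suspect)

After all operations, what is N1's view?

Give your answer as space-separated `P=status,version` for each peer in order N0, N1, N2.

Answer: N0=suspect,1 N1=alive,0 N2=alive,1

Derivation:
Op 1: N0 marks N2=alive -> (alive,v1)
Op 2: gossip N1<->N2 -> N1.N0=(alive,v0) N1.N1=(alive,v0) N1.N2=(alive,v0) | N2.N0=(alive,v0) N2.N1=(alive,v0) N2.N2=(alive,v0)
Op 3: gossip N2<->N0 -> N2.N0=(alive,v0) N2.N1=(alive,v0) N2.N2=(alive,v1) | N0.N0=(alive,v0) N0.N1=(alive,v0) N0.N2=(alive,v1)
Op 4: N2 marks N0=suspect -> (suspect,v1)
Op 5: gossip N2<->N0 -> N2.N0=(suspect,v1) N2.N1=(alive,v0) N2.N2=(alive,v1) | N0.N0=(suspect,v1) N0.N1=(alive,v0) N0.N2=(alive,v1)
Op 6: gossip N1<->N2 -> N1.N0=(suspect,v1) N1.N1=(alive,v0) N1.N2=(alive,v1) | N2.N0=(suspect,v1) N2.N1=(alive,v0) N2.N2=(alive,v1)
Op 7: N0 marks N0=suspect -> (suspect,v2)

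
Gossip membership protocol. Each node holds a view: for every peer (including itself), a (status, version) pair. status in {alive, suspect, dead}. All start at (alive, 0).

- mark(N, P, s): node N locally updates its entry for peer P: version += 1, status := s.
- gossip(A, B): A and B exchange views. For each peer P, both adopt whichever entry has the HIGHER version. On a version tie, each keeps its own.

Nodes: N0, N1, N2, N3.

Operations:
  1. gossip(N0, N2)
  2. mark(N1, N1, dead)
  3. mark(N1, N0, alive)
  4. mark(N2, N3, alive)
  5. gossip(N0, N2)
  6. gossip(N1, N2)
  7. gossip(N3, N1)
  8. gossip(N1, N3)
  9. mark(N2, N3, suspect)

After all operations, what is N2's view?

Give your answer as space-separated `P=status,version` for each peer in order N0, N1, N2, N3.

Answer: N0=alive,1 N1=dead,1 N2=alive,0 N3=suspect,2

Derivation:
Op 1: gossip N0<->N2 -> N0.N0=(alive,v0) N0.N1=(alive,v0) N0.N2=(alive,v0) N0.N3=(alive,v0) | N2.N0=(alive,v0) N2.N1=(alive,v0) N2.N2=(alive,v0) N2.N3=(alive,v0)
Op 2: N1 marks N1=dead -> (dead,v1)
Op 3: N1 marks N0=alive -> (alive,v1)
Op 4: N2 marks N3=alive -> (alive,v1)
Op 5: gossip N0<->N2 -> N0.N0=(alive,v0) N0.N1=(alive,v0) N0.N2=(alive,v0) N0.N3=(alive,v1) | N2.N0=(alive,v0) N2.N1=(alive,v0) N2.N2=(alive,v0) N2.N3=(alive,v1)
Op 6: gossip N1<->N2 -> N1.N0=(alive,v1) N1.N1=(dead,v1) N1.N2=(alive,v0) N1.N3=(alive,v1) | N2.N0=(alive,v1) N2.N1=(dead,v1) N2.N2=(alive,v0) N2.N3=(alive,v1)
Op 7: gossip N3<->N1 -> N3.N0=(alive,v1) N3.N1=(dead,v1) N3.N2=(alive,v0) N3.N3=(alive,v1) | N1.N0=(alive,v1) N1.N1=(dead,v1) N1.N2=(alive,v0) N1.N3=(alive,v1)
Op 8: gossip N1<->N3 -> N1.N0=(alive,v1) N1.N1=(dead,v1) N1.N2=(alive,v0) N1.N3=(alive,v1) | N3.N0=(alive,v1) N3.N1=(dead,v1) N3.N2=(alive,v0) N3.N3=(alive,v1)
Op 9: N2 marks N3=suspect -> (suspect,v2)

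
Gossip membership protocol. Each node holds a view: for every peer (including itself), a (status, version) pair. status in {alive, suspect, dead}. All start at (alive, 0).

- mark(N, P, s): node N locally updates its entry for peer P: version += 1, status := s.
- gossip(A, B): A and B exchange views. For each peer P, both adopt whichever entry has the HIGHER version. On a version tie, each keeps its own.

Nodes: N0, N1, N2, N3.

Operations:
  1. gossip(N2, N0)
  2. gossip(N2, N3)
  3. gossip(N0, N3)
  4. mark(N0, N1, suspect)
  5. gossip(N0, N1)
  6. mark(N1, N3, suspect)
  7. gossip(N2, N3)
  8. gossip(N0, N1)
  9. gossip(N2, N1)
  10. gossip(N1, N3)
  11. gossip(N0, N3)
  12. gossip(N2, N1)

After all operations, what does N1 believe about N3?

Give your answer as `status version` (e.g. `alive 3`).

Answer: suspect 1

Derivation:
Op 1: gossip N2<->N0 -> N2.N0=(alive,v0) N2.N1=(alive,v0) N2.N2=(alive,v0) N2.N3=(alive,v0) | N0.N0=(alive,v0) N0.N1=(alive,v0) N0.N2=(alive,v0) N0.N3=(alive,v0)
Op 2: gossip N2<->N3 -> N2.N0=(alive,v0) N2.N1=(alive,v0) N2.N2=(alive,v0) N2.N3=(alive,v0) | N3.N0=(alive,v0) N3.N1=(alive,v0) N3.N2=(alive,v0) N3.N3=(alive,v0)
Op 3: gossip N0<->N3 -> N0.N0=(alive,v0) N0.N1=(alive,v0) N0.N2=(alive,v0) N0.N3=(alive,v0) | N3.N0=(alive,v0) N3.N1=(alive,v0) N3.N2=(alive,v0) N3.N3=(alive,v0)
Op 4: N0 marks N1=suspect -> (suspect,v1)
Op 5: gossip N0<->N1 -> N0.N0=(alive,v0) N0.N1=(suspect,v1) N0.N2=(alive,v0) N0.N3=(alive,v0) | N1.N0=(alive,v0) N1.N1=(suspect,v1) N1.N2=(alive,v0) N1.N3=(alive,v0)
Op 6: N1 marks N3=suspect -> (suspect,v1)
Op 7: gossip N2<->N3 -> N2.N0=(alive,v0) N2.N1=(alive,v0) N2.N2=(alive,v0) N2.N3=(alive,v0) | N3.N0=(alive,v0) N3.N1=(alive,v0) N3.N2=(alive,v0) N3.N3=(alive,v0)
Op 8: gossip N0<->N1 -> N0.N0=(alive,v0) N0.N1=(suspect,v1) N0.N2=(alive,v0) N0.N3=(suspect,v1) | N1.N0=(alive,v0) N1.N1=(suspect,v1) N1.N2=(alive,v0) N1.N3=(suspect,v1)
Op 9: gossip N2<->N1 -> N2.N0=(alive,v0) N2.N1=(suspect,v1) N2.N2=(alive,v0) N2.N3=(suspect,v1) | N1.N0=(alive,v0) N1.N1=(suspect,v1) N1.N2=(alive,v0) N1.N3=(suspect,v1)
Op 10: gossip N1<->N3 -> N1.N0=(alive,v0) N1.N1=(suspect,v1) N1.N2=(alive,v0) N1.N3=(suspect,v1) | N3.N0=(alive,v0) N3.N1=(suspect,v1) N3.N2=(alive,v0) N3.N3=(suspect,v1)
Op 11: gossip N0<->N3 -> N0.N0=(alive,v0) N0.N1=(suspect,v1) N0.N2=(alive,v0) N0.N3=(suspect,v1) | N3.N0=(alive,v0) N3.N1=(suspect,v1) N3.N2=(alive,v0) N3.N3=(suspect,v1)
Op 12: gossip N2<->N1 -> N2.N0=(alive,v0) N2.N1=(suspect,v1) N2.N2=(alive,v0) N2.N3=(suspect,v1) | N1.N0=(alive,v0) N1.N1=(suspect,v1) N1.N2=(alive,v0) N1.N3=(suspect,v1)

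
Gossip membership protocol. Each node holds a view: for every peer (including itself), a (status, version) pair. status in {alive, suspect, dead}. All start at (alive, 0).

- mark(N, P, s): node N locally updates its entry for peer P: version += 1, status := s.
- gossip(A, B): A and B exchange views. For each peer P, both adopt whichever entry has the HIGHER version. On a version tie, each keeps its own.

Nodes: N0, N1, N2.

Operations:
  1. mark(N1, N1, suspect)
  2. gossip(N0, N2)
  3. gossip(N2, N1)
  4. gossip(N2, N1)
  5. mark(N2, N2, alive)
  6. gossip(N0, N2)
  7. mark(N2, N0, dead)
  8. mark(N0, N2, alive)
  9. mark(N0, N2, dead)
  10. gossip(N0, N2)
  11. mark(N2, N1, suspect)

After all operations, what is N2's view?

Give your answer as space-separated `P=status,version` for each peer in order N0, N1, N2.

Op 1: N1 marks N1=suspect -> (suspect,v1)
Op 2: gossip N0<->N2 -> N0.N0=(alive,v0) N0.N1=(alive,v0) N0.N2=(alive,v0) | N2.N0=(alive,v0) N2.N1=(alive,v0) N2.N2=(alive,v0)
Op 3: gossip N2<->N1 -> N2.N0=(alive,v0) N2.N1=(suspect,v1) N2.N2=(alive,v0) | N1.N0=(alive,v0) N1.N1=(suspect,v1) N1.N2=(alive,v0)
Op 4: gossip N2<->N1 -> N2.N0=(alive,v0) N2.N1=(suspect,v1) N2.N2=(alive,v0) | N1.N0=(alive,v0) N1.N1=(suspect,v1) N1.N2=(alive,v0)
Op 5: N2 marks N2=alive -> (alive,v1)
Op 6: gossip N0<->N2 -> N0.N0=(alive,v0) N0.N1=(suspect,v1) N0.N2=(alive,v1) | N2.N0=(alive,v0) N2.N1=(suspect,v1) N2.N2=(alive,v1)
Op 7: N2 marks N0=dead -> (dead,v1)
Op 8: N0 marks N2=alive -> (alive,v2)
Op 9: N0 marks N2=dead -> (dead,v3)
Op 10: gossip N0<->N2 -> N0.N0=(dead,v1) N0.N1=(suspect,v1) N0.N2=(dead,v3) | N2.N0=(dead,v1) N2.N1=(suspect,v1) N2.N2=(dead,v3)
Op 11: N2 marks N1=suspect -> (suspect,v2)

Answer: N0=dead,1 N1=suspect,2 N2=dead,3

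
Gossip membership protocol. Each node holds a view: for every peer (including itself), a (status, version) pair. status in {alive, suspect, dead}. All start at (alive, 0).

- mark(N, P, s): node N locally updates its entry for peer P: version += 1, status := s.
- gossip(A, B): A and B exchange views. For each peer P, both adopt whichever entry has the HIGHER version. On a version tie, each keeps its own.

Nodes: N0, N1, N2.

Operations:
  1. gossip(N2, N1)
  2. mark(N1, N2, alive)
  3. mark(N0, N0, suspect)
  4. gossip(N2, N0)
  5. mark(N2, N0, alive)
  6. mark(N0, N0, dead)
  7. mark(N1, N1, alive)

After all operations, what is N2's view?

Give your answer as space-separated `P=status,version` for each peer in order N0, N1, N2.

Answer: N0=alive,2 N1=alive,0 N2=alive,0

Derivation:
Op 1: gossip N2<->N1 -> N2.N0=(alive,v0) N2.N1=(alive,v0) N2.N2=(alive,v0) | N1.N0=(alive,v0) N1.N1=(alive,v0) N1.N2=(alive,v0)
Op 2: N1 marks N2=alive -> (alive,v1)
Op 3: N0 marks N0=suspect -> (suspect,v1)
Op 4: gossip N2<->N0 -> N2.N0=(suspect,v1) N2.N1=(alive,v0) N2.N2=(alive,v0) | N0.N0=(suspect,v1) N0.N1=(alive,v0) N0.N2=(alive,v0)
Op 5: N2 marks N0=alive -> (alive,v2)
Op 6: N0 marks N0=dead -> (dead,v2)
Op 7: N1 marks N1=alive -> (alive,v1)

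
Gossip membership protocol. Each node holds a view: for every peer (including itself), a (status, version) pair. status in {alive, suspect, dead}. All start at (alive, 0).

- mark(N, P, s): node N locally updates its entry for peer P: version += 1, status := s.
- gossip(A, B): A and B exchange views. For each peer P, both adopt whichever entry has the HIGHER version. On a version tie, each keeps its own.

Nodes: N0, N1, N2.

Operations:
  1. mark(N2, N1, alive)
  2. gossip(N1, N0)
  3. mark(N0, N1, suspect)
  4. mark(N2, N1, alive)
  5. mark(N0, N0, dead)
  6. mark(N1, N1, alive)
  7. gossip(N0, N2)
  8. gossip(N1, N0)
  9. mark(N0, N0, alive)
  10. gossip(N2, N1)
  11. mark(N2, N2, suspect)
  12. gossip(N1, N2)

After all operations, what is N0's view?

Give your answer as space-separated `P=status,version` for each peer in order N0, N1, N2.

Answer: N0=alive,2 N1=alive,2 N2=alive,0

Derivation:
Op 1: N2 marks N1=alive -> (alive,v1)
Op 2: gossip N1<->N0 -> N1.N0=(alive,v0) N1.N1=(alive,v0) N1.N2=(alive,v0) | N0.N0=(alive,v0) N0.N1=(alive,v0) N0.N2=(alive,v0)
Op 3: N0 marks N1=suspect -> (suspect,v1)
Op 4: N2 marks N1=alive -> (alive,v2)
Op 5: N0 marks N0=dead -> (dead,v1)
Op 6: N1 marks N1=alive -> (alive,v1)
Op 7: gossip N0<->N2 -> N0.N0=(dead,v1) N0.N1=(alive,v2) N0.N2=(alive,v0) | N2.N0=(dead,v1) N2.N1=(alive,v2) N2.N2=(alive,v0)
Op 8: gossip N1<->N0 -> N1.N0=(dead,v1) N1.N1=(alive,v2) N1.N2=(alive,v0) | N0.N0=(dead,v1) N0.N1=(alive,v2) N0.N2=(alive,v0)
Op 9: N0 marks N0=alive -> (alive,v2)
Op 10: gossip N2<->N1 -> N2.N0=(dead,v1) N2.N1=(alive,v2) N2.N2=(alive,v0) | N1.N0=(dead,v1) N1.N1=(alive,v2) N1.N2=(alive,v0)
Op 11: N2 marks N2=suspect -> (suspect,v1)
Op 12: gossip N1<->N2 -> N1.N0=(dead,v1) N1.N1=(alive,v2) N1.N2=(suspect,v1) | N2.N0=(dead,v1) N2.N1=(alive,v2) N2.N2=(suspect,v1)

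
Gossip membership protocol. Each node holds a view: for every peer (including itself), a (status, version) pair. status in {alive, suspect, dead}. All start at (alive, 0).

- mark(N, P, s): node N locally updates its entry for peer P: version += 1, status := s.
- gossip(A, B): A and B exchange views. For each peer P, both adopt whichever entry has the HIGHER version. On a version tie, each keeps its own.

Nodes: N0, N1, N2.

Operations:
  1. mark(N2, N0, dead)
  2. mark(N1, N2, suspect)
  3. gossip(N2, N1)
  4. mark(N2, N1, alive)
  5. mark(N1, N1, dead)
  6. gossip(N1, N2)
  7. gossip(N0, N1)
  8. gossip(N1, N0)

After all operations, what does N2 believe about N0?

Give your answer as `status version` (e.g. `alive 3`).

Answer: dead 1

Derivation:
Op 1: N2 marks N0=dead -> (dead,v1)
Op 2: N1 marks N2=suspect -> (suspect,v1)
Op 3: gossip N2<->N1 -> N2.N0=(dead,v1) N2.N1=(alive,v0) N2.N2=(suspect,v1) | N1.N0=(dead,v1) N1.N1=(alive,v0) N1.N2=(suspect,v1)
Op 4: N2 marks N1=alive -> (alive,v1)
Op 5: N1 marks N1=dead -> (dead,v1)
Op 6: gossip N1<->N2 -> N1.N0=(dead,v1) N1.N1=(dead,v1) N1.N2=(suspect,v1) | N2.N0=(dead,v1) N2.N1=(alive,v1) N2.N2=(suspect,v1)
Op 7: gossip N0<->N1 -> N0.N0=(dead,v1) N0.N1=(dead,v1) N0.N2=(suspect,v1) | N1.N0=(dead,v1) N1.N1=(dead,v1) N1.N2=(suspect,v1)
Op 8: gossip N1<->N0 -> N1.N0=(dead,v1) N1.N1=(dead,v1) N1.N2=(suspect,v1) | N0.N0=(dead,v1) N0.N1=(dead,v1) N0.N2=(suspect,v1)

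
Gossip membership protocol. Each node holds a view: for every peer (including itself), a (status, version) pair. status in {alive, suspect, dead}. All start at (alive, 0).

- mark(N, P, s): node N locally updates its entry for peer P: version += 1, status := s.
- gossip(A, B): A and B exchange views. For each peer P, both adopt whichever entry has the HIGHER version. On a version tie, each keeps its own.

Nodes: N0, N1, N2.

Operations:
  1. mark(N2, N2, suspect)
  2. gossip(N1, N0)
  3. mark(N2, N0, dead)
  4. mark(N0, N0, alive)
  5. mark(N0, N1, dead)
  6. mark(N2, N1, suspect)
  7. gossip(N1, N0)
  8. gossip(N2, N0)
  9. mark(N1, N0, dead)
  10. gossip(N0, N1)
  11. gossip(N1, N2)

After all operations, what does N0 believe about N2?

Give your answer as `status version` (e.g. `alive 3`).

Op 1: N2 marks N2=suspect -> (suspect,v1)
Op 2: gossip N1<->N0 -> N1.N0=(alive,v0) N1.N1=(alive,v0) N1.N2=(alive,v0) | N0.N0=(alive,v0) N0.N1=(alive,v0) N0.N2=(alive,v0)
Op 3: N2 marks N0=dead -> (dead,v1)
Op 4: N0 marks N0=alive -> (alive,v1)
Op 5: N0 marks N1=dead -> (dead,v1)
Op 6: N2 marks N1=suspect -> (suspect,v1)
Op 7: gossip N1<->N0 -> N1.N0=(alive,v1) N1.N1=(dead,v1) N1.N2=(alive,v0) | N0.N0=(alive,v1) N0.N1=(dead,v1) N0.N2=(alive,v0)
Op 8: gossip N2<->N0 -> N2.N0=(dead,v1) N2.N1=(suspect,v1) N2.N2=(suspect,v1) | N0.N0=(alive,v1) N0.N1=(dead,v1) N0.N2=(suspect,v1)
Op 9: N1 marks N0=dead -> (dead,v2)
Op 10: gossip N0<->N1 -> N0.N0=(dead,v2) N0.N1=(dead,v1) N0.N2=(suspect,v1) | N1.N0=(dead,v2) N1.N1=(dead,v1) N1.N2=(suspect,v1)
Op 11: gossip N1<->N2 -> N1.N0=(dead,v2) N1.N1=(dead,v1) N1.N2=(suspect,v1) | N2.N0=(dead,v2) N2.N1=(suspect,v1) N2.N2=(suspect,v1)

Answer: suspect 1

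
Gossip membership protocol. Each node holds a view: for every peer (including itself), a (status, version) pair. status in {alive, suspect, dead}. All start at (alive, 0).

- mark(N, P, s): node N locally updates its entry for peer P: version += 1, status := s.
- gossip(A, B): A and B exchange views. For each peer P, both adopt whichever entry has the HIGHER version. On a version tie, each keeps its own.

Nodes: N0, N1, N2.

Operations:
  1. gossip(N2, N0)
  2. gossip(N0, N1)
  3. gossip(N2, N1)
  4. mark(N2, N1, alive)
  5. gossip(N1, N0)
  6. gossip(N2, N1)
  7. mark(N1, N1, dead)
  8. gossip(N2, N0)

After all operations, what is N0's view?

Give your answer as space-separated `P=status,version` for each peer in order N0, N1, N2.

Op 1: gossip N2<->N0 -> N2.N0=(alive,v0) N2.N1=(alive,v0) N2.N2=(alive,v0) | N0.N0=(alive,v0) N0.N1=(alive,v0) N0.N2=(alive,v0)
Op 2: gossip N0<->N1 -> N0.N0=(alive,v0) N0.N1=(alive,v0) N0.N2=(alive,v0) | N1.N0=(alive,v0) N1.N1=(alive,v0) N1.N2=(alive,v0)
Op 3: gossip N2<->N1 -> N2.N0=(alive,v0) N2.N1=(alive,v0) N2.N2=(alive,v0) | N1.N0=(alive,v0) N1.N1=(alive,v0) N1.N2=(alive,v0)
Op 4: N2 marks N1=alive -> (alive,v1)
Op 5: gossip N1<->N0 -> N1.N0=(alive,v0) N1.N1=(alive,v0) N1.N2=(alive,v0) | N0.N0=(alive,v0) N0.N1=(alive,v0) N0.N2=(alive,v0)
Op 6: gossip N2<->N1 -> N2.N0=(alive,v0) N2.N1=(alive,v1) N2.N2=(alive,v0) | N1.N0=(alive,v0) N1.N1=(alive,v1) N1.N2=(alive,v0)
Op 7: N1 marks N1=dead -> (dead,v2)
Op 8: gossip N2<->N0 -> N2.N0=(alive,v0) N2.N1=(alive,v1) N2.N2=(alive,v0) | N0.N0=(alive,v0) N0.N1=(alive,v1) N0.N2=(alive,v0)

Answer: N0=alive,0 N1=alive,1 N2=alive,0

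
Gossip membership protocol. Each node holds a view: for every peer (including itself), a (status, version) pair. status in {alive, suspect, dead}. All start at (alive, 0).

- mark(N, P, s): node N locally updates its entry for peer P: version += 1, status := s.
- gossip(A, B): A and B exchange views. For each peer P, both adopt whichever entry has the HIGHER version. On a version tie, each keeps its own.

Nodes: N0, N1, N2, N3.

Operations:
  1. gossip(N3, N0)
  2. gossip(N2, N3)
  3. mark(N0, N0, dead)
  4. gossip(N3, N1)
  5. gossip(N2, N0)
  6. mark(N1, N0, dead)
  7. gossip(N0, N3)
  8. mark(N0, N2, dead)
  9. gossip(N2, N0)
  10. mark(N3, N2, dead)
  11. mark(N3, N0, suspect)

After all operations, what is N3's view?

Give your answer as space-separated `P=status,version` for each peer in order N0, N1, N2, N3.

Op 1: gossip N3<->N0 -> N3.N0=(alive,v0) N3.N1=(alive,v0) N3.N2=(alive,v0) N3.N3=(alive,v0) | N0.N0=(alive,v0) N0.N1=(alive,v0) N0.N2=(alive,v0) N0.N3=(alive,v0)
Op 2: gossip N2<->N3 -> N2.N0=(alive,v0) N2.N1=(alive,v0) N2.N2=(alive,v0) N2.N3=(alive,v0) | N3.N0=(alive,v0) N3.N1=(alive,v0) N3.N2=(alive,v0) N3.N3=(alive,v0)
Op 3: N0 marks N0=dead -> (dead,v1)
Op 4: gossip N3<->N1 -> N3.N0=(alive,v0) N3.N1=(alive,v0) N3.N2=(alive,v0) N3.N3=(alive,v0) | N1.N0=(alive,v0) N1.N1=(alive,v0) N1.N2=(alive,v0) N1.N3=(alive,v0)
Op 5: gossip N2<->N0 -> N2.N0=(dead,v1) N2.N1=(alive,v0) N2.N2=(alive,v0) N2.N3=(alive,v0) | N0.N0=(dead,v1) N0.N1=(alive,v0) N0.N2=(alive,v0) N0.N3=(alive,v0)
Op 6: N1 marks N0=dead -> (dead,v1)
Op 7: gossip N0<->N3 -> N0.N0=(dead,v1) N0.N1=(alive,v0) N0.N2=(alive,v0) N0.N3=(alive,v0) | N3.N0=(dead,v1) N3.N1=(alive,v0) N3.N2=(alive,v0) N3.N3=(alive,v0)
Op 8: N0 marks N2=dead -> (dead,v1)
Op 9: gossip N2<->N0 -> N2.N0=(dead,v1) N2.N1=(alive,v0) N2.N2=(dead,v1) N2.N3=(alive,v0) | N0.N0=(dead,v1) N0.N1=(alive,v0) N0.N2=(dead,v1) N0.N3=(alive,v0)
Op 10: N3 marks N2=dead -> (dead,v1)
Op 11: N3 marks N0=suspect -> (suspect,v2)

Answer: N0=suspect,2 N1=alive,0 N2=dead,1 N3=alive,0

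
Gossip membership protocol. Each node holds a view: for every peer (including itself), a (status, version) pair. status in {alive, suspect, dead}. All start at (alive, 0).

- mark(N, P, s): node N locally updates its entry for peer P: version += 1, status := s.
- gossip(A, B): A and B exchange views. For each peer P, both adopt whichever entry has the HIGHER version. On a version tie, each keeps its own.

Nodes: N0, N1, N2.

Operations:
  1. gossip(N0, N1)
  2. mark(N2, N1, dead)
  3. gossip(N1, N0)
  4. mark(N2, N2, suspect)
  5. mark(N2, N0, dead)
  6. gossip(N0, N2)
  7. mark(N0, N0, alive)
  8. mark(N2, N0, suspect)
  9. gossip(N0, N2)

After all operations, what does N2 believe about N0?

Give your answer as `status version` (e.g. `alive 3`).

Answer: suspect 2

Derivation:
Op 1: gossip N0<->N1 -> N0.N0=(alive,v0) N0.N1=(alive,v0) N0.N2=(alive,v0) | N1.N0=(alive,v0) N1.N1=(alive,v0) N1.N2=(alive,v0)
Op 2: N2 marks N1=dead -> (dead,v1)
Op 3: gossip N1<->N0 -> N1.N0=(alive,v0) N1.N1=(alive,v0) N1.N2=(alive,v0) | N0.N0=(alive,v0) N0.N1=(alive,v0) N0.N2=(alive,v0)
Op 4: N2 marks N2=suspect -> (suspect,v1)
Op 5: N2 marks N0=dead -> (dead,v1)
Op 6: gossip N0<->N2 -> N0.N0=(dead,v1) N0.N1=(dead,v1) N0.N2=(suspect,v1) | N2.N0=(dead,v1) N2.N1=(dead,v1) N2.N2=(suspect,v1)
Op 7: N0 marks N0=alive -> (alive,v2)
Op 8: N2 marks N0=suspect -> (suspect,v2)
Op 9: gossip N0<->N2 -> N0.N0=(alive,v2) N0.N1=(dead,v1) N0.N2=(suspect,v1) | N2.N0=(suspect,v2) N2.N1=(dead,v1) N2.N2=(suspect,v1)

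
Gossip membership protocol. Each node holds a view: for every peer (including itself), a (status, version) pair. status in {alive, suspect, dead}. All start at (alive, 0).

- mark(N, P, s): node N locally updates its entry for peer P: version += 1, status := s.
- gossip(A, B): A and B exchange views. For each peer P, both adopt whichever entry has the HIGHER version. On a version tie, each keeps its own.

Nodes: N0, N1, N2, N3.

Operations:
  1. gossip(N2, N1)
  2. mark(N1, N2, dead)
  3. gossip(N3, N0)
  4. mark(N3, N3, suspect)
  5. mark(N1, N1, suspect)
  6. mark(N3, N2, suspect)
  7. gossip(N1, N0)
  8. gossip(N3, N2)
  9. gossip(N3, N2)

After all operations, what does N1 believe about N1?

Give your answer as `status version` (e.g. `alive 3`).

Op 1: gossip N2<->N1 -> N2.N0=(alive,v0) N2.N1=(alive,v0) N2.N2=(alive,v0) N2.N3=(alive,v0) | N1.N0=(alive,v0) N1.N1=(alive,v0) N1.N2=(alive,v0) N1.N3=(alive,v0)
Op 2: N1 marks N2=dead -> (dead,v1)
Op 3: gossip N3<->N0 -> N3.N0=(alive,v0) N3.N1=(alive,v0) N3.N2=(alive,v0) N3.N3=(alive,v0) | N0.N0=(alive,v0) N0.N1=(alive,v0) N0.N2=(alive,v0) N0.N3=(alive,v0)
Op 4: N3 marks N3=suspect -> (suspect,v1)
Op 5: N1 marks N1=suspect -> (suspect,v1)
Op 6: N3 marks N2=suspect -> (suspect,v1)
Op 7: gossip N1<->N0 -> N1.N0=(alive,v0) N1.N1=(suspect,v1) N1.N2=(dead,v1) N1.N3=(alive,v0) | N0.N0=(alive,v0) N0.N1=(suspect,v1) N0.N2=(dead,v1) N0.N3=(alive,v0)
Op 8: gossip N3<->N2 -> N3.N0=(alive,v0) N3.N1=(alive,v0) N3.N2=(suspect,v1) N3.N3=(suspect,v1) | N2.N0=(alive,v0) N2.N1=(alive,v0) N2.N2=(suspect,v1) N2.N3=(suspect,v1)
Op 9: gossip N3<->N2 -> N3.N0=(alive,v0) N3.N1=(alive,v0) N3.N2=(suspect,v1) N3.N3=(suspect,v1) | N2.N0=(alive,v0) N2.N1=(alive,v0) N2.N2=(suspect,v1) N2.N3=(suspect,v1)

Answer: suspect 1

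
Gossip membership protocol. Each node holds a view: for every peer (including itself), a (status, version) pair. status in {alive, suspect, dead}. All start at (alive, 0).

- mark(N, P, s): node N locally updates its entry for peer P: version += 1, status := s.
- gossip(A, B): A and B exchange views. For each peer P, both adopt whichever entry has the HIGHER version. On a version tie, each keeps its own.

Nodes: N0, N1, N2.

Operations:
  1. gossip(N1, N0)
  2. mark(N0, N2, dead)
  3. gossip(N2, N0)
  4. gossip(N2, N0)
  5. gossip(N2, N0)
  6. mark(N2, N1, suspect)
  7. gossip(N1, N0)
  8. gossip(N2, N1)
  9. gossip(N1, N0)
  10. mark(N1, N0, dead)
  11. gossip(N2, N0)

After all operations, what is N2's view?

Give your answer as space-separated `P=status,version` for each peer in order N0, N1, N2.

Answer: N0=alive,0 N1=suspect,1 N2=dead,1

Derivation:
Op 1: gossip N1<->N0 -> N1.N0=(alive,v0) N1.N1=(alive,v0) N1.N2=(alive,v0) | N0.N0=(alive,v0) N0.N1=(alive,v0) N0.N2=(alive,v0)
Op 2: N0 marks N2=dead -> (dead,v1)
Op 3: gossip N2<->N0 -> N2.N0=(alive,v0) N2.N1=(alive,v0) N2.N2=(dead,v1) | N0.N0=(alive,v0) N0.N1=(alive,v0) N0.N2=(dead,v1)
Op 4: gossip N2<->N0 -> N2.N0=(alive,v0) N2.N1=(alive,v0) N2.N2=(dead,v1) | N0.N0=(alive,v0) N0.N1=(alive,v0) N0.N2=(dead,v1)
Op 5: gossip N2<->N0 -> N2.N0=(alive,v0) N2.N1=(alive,v0) N2.N2=(dead,v1) | N0.N0=(alive,v0) N0.N1=(alive,v0) N0.N2=(dead,v1)
Op 6: N2 marks N1=suspect -> (suspect,v1)
Op 7: gossip N1<->N0 -> N1.N0=(alive,v0) N1.N1=(alive,v0) N1.N2=(dead,v1) | N0.N0=(alive,v0) N0.N1=(alive,v0) N0.N2=(dead,v1)
Op 8: gossip N2<->N1 -> N2.N0=(alive,v0) N2.N1=(suspect,v1) N2.N2=(dead,v1) | N1.N0=(alive,v0) N1.N1=(suspect,v1) N1.N2=(dead,v1)
Op 9: gossip N1<->N0 -> N1.N0=(alive,v0) N1.N1=(suspect,v1) N1.N2=(dead,v1) | N0.N0=(alive,v0) N0.N1=(suspect,v1) N0.N2=(dead,v1)
Op 10: N1 marks N0=dead -> (dead,v1)
Op 11: gossip N2<->N0 -> N2.N0=(alive,v0) N2.N1=(suspect,v1) N2.N2=(dead,v1) | N0.N0=(alive,v0) N0.N1=(suspect,v1) N0.N2=(dead,v1)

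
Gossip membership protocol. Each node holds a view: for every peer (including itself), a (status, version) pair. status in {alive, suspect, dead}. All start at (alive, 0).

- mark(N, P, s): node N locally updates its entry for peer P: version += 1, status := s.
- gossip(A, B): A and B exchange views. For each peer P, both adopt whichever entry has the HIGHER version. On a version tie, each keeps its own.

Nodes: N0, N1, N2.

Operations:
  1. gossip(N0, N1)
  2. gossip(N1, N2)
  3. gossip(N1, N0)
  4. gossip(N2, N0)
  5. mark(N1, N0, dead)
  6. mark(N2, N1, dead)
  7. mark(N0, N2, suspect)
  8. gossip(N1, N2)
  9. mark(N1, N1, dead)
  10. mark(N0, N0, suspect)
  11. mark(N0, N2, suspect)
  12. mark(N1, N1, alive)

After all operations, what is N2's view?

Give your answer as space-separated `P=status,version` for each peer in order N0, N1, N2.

Op 1: gossip N0<->N1 -> N0.N0=(alive,v0) N0.N1=(alive,v0) N0.N2=(alive,v0) | N1.N0=(alive,v0) N1.N1=(alive,v0) N1.N2=(alive,v0)
Op 2: gossip N1<->N2 -> N1.N0=(alive,v0) N1.N1=(alive,v0) N1.N2=(alive,v0) | N2.N0=(alive,v0) N2.N1=(alive,v0) N2.N2=(alive,v0)
Op 3: gossip N1<->N0 -> N1.N0=(alive,v0) N1.N1=(alive,v0) N1.N2=(alive,v0) | N0.N0=(alive,v0) N0.N1=(alive,v0) N0.N2=(alive,v0)
Op 4: gossip N2<->N0 -> N2.N0=(alive,v0) N2.N1=(alive,v0) N2.N2=(alive,v0) | N0.N0=(alive,v0) N0.N1=(alive,v0) N0.N2=(alive,v0)
Op 5: N1 marks N0=dead -> (dead,v1)
Op 6: N2 marks N1=dead -> (dead,v1)
Op 7: N0 marks N2=suspect -> (suspect,v1)
Op 8: gossip N1<->N2 -> N1.N0=(dead,v1) N1.N1=(dead,v1) N1.N2=(alive,v0) | N2.N0=(dead,v1) N2.N1=(dead,v1) N2.N2=(alive,v0)
Op 9: N1 marks N1=dead -> (dead,v2)
Op 10: N0 marks N0=suspect -> (suspect,v1)
Op 11: N0 marks N2=suspect -> (suspect,v2)
Op 12: N1 marks N1=alive -> (alive,v3)

Answer: N0=dead,1 N1=dead,1 N2=alive,0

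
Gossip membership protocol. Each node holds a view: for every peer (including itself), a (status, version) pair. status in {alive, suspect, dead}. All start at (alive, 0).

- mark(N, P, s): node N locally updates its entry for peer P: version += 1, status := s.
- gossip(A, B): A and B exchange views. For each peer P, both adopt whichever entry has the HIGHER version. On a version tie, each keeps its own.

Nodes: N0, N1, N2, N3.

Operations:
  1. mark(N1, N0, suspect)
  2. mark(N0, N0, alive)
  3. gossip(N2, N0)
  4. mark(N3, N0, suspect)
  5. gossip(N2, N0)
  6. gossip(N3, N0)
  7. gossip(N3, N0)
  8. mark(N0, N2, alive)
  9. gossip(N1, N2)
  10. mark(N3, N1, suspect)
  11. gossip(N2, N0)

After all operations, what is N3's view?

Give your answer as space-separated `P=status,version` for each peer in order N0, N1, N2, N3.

Answer: N0=suspect,1 N1=suspect,1 N2=alive,0 N3=alive,0

Derivation:
Op 1: N1 marks N0=suspect -> (suspect,v1)
Op 2: N0 marks N0=alive -> (alive,v1)
Op 3: gossip N2<->N0 -> N2.N0=(alive,v1) N2.N1=(alive,v0) N2.N2=(alive,v0) N2.N3=(alive,v0) | N0.N0=(alive,v1) N0.N1=(alive,v0) N0.N2=(alive,v0) N0.N3=(alive,v0)
Op 4: N3 marks N0=suspect -> (suspect,v1)
Op 5: gossip N2<->N0 -> N2.N0=(alive,v1) N2.N1=(alive,v0) N2.N2=(alive,v0) N2.N3=(alive,v0) | N0.N0=(alive,v1) N0.N1=(alive,v0) N0.N2=(alive,v0) N0.N3=(alive,v0)
Op 6: gossip N3<->N0 -> N3.N0=(suspect,v1) N3.N1=(alive,v0) N3.N2=(alive,v0) N3.N3=(alive,v0) | N0.N0=(alive,v1) N0.N1=(alive,v0) N0.N2=(alive,v0) N0.N3=(alive,v0)
Op 7: gossip N3<->N0 -> N3.N0=(suspect,v1) N3.N1=(alive,v0) N3.N2=(alive,v0) N3.N3=(alive,v0) | N0.N0=(alive,v1) N0.N1=(alive,v0) N0.N2=(alive,v0) N0.N3=(alive,v0)
Op 8: N0 marks N2=alive -> (alive,v1)
Op 9: gossip N1<->N2 -> N1.N0=(suspect,v1) N1.N1=(alive,v0) N1.N2=(alive,v0) N1.N3=(alive,v0) | N2.N0=(alive,v1) N2.N1=(alive,v0) N2.N2=(alive,v0) N2.N3=(alive,v0)
Op 10: N3 marks N1=suspect -> (suspect,v1)
Op 11: gossip N2<->N0 -> N2.N0=(alive,v1) N2.N1=(alive,v0) N2.N2=(alive,v1) N2.N3=(alive,v0) | N0.N0=(alive,v1) N0.N1=(alive,v0) N0.N2=(alive,v1) N0.N3=(alive,v0)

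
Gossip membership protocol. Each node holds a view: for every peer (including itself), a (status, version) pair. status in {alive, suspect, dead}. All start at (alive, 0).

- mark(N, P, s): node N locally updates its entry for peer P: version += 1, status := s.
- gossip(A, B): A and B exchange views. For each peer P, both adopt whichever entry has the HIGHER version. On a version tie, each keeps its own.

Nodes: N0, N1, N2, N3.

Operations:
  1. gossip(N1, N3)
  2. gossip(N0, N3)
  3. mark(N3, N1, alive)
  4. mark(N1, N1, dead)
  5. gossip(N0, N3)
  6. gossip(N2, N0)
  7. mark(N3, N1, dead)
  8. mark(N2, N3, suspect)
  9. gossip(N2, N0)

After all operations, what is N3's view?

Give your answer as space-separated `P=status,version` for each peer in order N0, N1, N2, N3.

Op 1: gossip N1<->N3 -> N1.N0=(alive,v0) N1.N1=(alive,v0) N1.N2=(alive,v0) N1.N3=(alive,v0) | N3.N0=(alive,v0) N3.N1=(alive,v0) N3.N2=(alive,v0) N3.N3=(alive,v0)
Op 2: gossip N0<->N3 -> N0.N0=(alive,v0) N0.N1=(alive,v0) N0.N2=(alive,v0) N0.N3=(alive,v0) | N3.N0=(alive,v0) N3.N1=(alive,v0) N3.N2=(alive,v0) N3.N3=(alive,v0)
Op 3: N3 marks N1=alive -> (alive,v1)
Op 4: N1 marks N1=dead -> (dead,v1)
Op 5: gossip N0<->N3 -> N0.N0=(alive,v0) N0.N1=(alive,v1) N0.N2=(alive,v0) N0.N3=(alive,v0) | N3.N0=(alive,v0) N3.N1=(alive,v1) N3.N2=(alive,v0) N3.N3=(alive,v0)
Op 6: gossip N2<->N0 -> N2.N0=(alive,v0) N2.N1=(alive,v1) N2.N2=(alive,v0) N2.N3=(alive,v0) | N0.N0=(alive,v0) N0.N1=(alive,v1) N0.N2=(alive,v0) N0.N3=(alive,v0)
Op 7: N3 marks N1=dead -> (dead,v2)
Op 8: N2 marks N3=suspect -> (suspect,v1)
Op 9: gossip N2<->N0 -> N2.N0=(alive,v0) N2.N1=(alive,v1) N2.N2=(alive,v0) N2.N3=(suspect,v1) | N0.N0=(alive,v0) N0.N1=(alive,v1) N0.N2=(alive,v0) N0.N3=(suspect,v1)

Answer: N0=alive,0 N1=dead,2 N2=alive,0 N3=alive,0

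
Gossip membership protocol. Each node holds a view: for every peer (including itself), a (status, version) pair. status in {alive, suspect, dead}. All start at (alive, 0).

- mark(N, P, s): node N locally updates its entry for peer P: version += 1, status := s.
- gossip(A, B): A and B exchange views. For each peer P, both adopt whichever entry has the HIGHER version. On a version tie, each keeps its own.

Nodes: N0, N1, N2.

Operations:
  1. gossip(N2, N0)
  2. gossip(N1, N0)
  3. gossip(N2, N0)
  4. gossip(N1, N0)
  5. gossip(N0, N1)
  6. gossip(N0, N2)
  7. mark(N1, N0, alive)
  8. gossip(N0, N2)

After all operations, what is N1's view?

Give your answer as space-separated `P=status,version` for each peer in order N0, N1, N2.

Op 1: gossip N2<->N0 -> N2.N0=(alive,v0) N2.N1=(alive,v0) N2.N2=(alive,v0) | N0.N0=(alive,v0) N0.N1=(alive,v0) N0.N2=(alive,v0)
Op 2: gossip N1<->N0 -> N1.N0=(alive,v0) N1.N1=(alive,v0) N1.N2=(alive,v0) | N0.N0=(alive,v0) N0.N1=(alive,v0) N0.N2=(alive,v0)
Op 3: gossip N2<->N0 -> N2.N0=(alive,v0) N2.N1=(alive,v0) N2.N2=(alive,v0) | N0.N0=(alive,v0) N0.N1=(alive,v0) N0.N2=(alive,v0)
Op 4: gossip N1<->N0 -> N1.N0=(alive,v0) N1.N1=(alive,v0) N1.N2=(alive,v0) | N0.N0=(alive,v0) N0.N1=(alive,v0) N0.N2=(alive,v0)
Op 5: gossip N0<->N1 -> N0.N0=(alive,v0) N0.N1=(alive,v0) N0.N2=(alive,v0) | N1.N0=(alive,v0) N1.N1=(alive,v0) N1.N2=(alive,v0)
Op 6: gossip N0<->N2 -> N0.N0=(alive,v0) N0.N1=(alive,v0) N0.N2=(alive,v0) | N2.N0=(alive,v0) N2.N1=(alive,v0) N2.N2=(alive,v0)
Op 7: N1 marks N0=alive -> (alive,v1)
Op 8: gossip N0<->N2 -> N0.N0=(alive,v0) N0.N1=(alive,v0) N0.N2=(alive,v0) | N2.N0=(alive,v0) N2.N1=(alive,v0) N2.N2=(alive,v0)

Answer: N0=alive,1 N1=alive,0 N2=alive,0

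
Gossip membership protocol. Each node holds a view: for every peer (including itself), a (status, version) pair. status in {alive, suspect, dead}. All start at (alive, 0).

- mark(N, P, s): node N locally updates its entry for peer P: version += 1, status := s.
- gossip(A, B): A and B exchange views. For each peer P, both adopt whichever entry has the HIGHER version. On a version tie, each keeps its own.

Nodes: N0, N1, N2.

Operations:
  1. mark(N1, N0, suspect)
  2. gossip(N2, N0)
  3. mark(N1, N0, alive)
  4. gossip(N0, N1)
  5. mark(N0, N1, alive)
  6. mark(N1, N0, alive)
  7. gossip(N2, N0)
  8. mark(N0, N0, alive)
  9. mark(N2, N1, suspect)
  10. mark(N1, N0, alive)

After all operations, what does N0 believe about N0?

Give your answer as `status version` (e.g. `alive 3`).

Answer: alive 3

Derivation:
Op 1: N1 marks N0=suspect -> (suspect,v1)
Op 2: gossip N2<->N0 -> N2.N0=(alive,v0) N2.N1=(alive,v0) N2.N2=(alive,v0) | N0.N0=(alive,v0) N0.N1=(alive,v0) N0.N2=(alive,v0)
Op 3: N1 marks N0=alive -> (alive,v2)
Op 4: gossip N0<->N1 -> N0.N0=(alive,v2) N0.N1=(alive,v0) N0.N2=(alive,v0) | N1.N0=(alive,v2) N1.N1=(alive,v0) N1.N2=(alive,v0)
Op 5: N0 marks N1=alive -> (alive,v1)
Op 6: N1 marks N0=alive -> (alive,v3)
Op 7: gossip N2<->N0 -> N2.N0=(alive,v2) N2.N1=(alive,v1) N2.N2=(alive,v0) | N0.N0=(alive,v2) N0.N1=(alive,v1) N0.N2=(alive,v0)
Op 8: N0 marks N0=alive -> (alive,v3)
Op 9: N2 marks N1=suspect -> (suspect,v2)
Op 10: N1 marks N0=alive -> (alive,v4)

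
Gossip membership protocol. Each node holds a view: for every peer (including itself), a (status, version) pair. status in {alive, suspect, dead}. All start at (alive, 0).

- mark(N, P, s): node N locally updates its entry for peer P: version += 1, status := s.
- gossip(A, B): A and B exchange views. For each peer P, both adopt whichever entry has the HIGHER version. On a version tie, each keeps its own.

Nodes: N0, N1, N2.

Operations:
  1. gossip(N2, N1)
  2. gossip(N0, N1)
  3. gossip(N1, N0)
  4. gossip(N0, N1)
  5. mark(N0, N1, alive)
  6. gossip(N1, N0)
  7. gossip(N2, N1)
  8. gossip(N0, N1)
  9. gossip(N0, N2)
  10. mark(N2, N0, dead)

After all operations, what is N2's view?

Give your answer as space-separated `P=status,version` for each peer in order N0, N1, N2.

Answer: N0=dead,1 N1=alive,1 N2=alive,0

Derivation:
Op 1: gossip N2<->N1 -> N2.N0=(alive,v0) N2.N1=(alive,v0) N2.N2=(alive,v0) | N1.N0=(alive,v0) N1.N1=(alive,v0) N1.N2=(alive,v0)
Op 2: gossip N0<->N1 -> N0.N0=(alive,v0) N0.N1=(alive,v0) N0.N2=(alive,v0) | N1.N0=(alive,v0) N1.N1=(alive,v0) N1.N2=(alive,v0)
Op 3: gossip N1<->N0 -> N1.N0=(alive,v0) N1.N1=(alive,v0) N1.N2=(alive,v0) | N0.N0=(alive,v0) N0.N1=(alive,v0) N0.N2=(alive,v0)
Op 4: gossip N0<->N1 -> N0.N0=(alive,v0) N0.N1=(alive,v0) N0.N2=(alive,v0) | N1.N0=(alive,v0) N1.N1=(alive,v0) N1.N2=(alive,v0)
Op 5: N0 marks N1=alive -> (alive,v1)
Op 6: gossip N1<->N0 -> N1.N0=(alive,v0) N1.N1=(alive,v1) N1.N2=(alive,v0) | N0.N0=(alive,v0) N0.N1=(alive,v1) N0.N2=(alive,v0)
Op 7: gossip N2<->N1 -> N2.N0=(alive,v0) N2.N1=(alive,v1) N2.N2=(alive,v0) | N1.N0=(alive,v0) N1.N1=(alive,v1) N1.N2=(alive,v0)
Op 8: gossip N0<->N1 -> N0.N0=(alive,v0) N0.N1=(alive,v1) N0.N2=(alive,v0) | N1.N0=(alive,v0) N1.N1=(alive,v1) N1.N2=(alive,v0)
Op 9: gossip N0<->N2 -> N0.N0=(alive,v0) N0.N1=(alive,v1) N0.N2=(alive,v0) | N2.N0=(alive,v0) N2.N1=(alive,v1) N2.N2=(alive,v0)
Op 10: N2 marks N0=dead -> (dead,v1)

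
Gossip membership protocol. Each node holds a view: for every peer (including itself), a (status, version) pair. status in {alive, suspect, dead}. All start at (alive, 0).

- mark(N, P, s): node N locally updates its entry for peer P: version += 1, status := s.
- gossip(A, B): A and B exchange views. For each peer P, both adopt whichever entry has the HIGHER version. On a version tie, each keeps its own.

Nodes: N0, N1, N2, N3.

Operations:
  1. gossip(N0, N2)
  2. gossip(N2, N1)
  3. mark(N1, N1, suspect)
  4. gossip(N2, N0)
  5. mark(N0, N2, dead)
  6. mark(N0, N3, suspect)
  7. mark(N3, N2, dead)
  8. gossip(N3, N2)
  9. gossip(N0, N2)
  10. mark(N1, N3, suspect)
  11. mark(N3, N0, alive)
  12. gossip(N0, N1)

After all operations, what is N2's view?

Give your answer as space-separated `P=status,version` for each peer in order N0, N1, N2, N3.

Op 1: gossip N0<->N2 -> N0.N0=(alive,v0) N0.N1=(alive,v0) N0.N2=(alive,v0) N0.N3=(alive,v0) | N2.N0=(alive,v0) N2.N1=(alive,v0) N2.N2=(alive,v0) N2.N3=(alive,v0)
Op 2: gossip N2<->N1 -> N2.N0=(alive,v0) N2.N1=(alive,v0) N2.N2=(alive,v0) N2.N3=(alive,v0) | N1.N0=(alive,v0) N1.N1=(alive,v0) N1.N2=(alive,v0) N1.N3=(alive,v0)
Op 3: N1 marks N1=suspect -> (suspect,v1)
Op 4: gossip N2<->N0 -> N2.N0=(alive,v0) N2.N1=(alive,v0) N2.N2=(alive,v0) N2.N3=(alive,v0) | N0.N0=(alive,v0) N0.N1=(alive,v0) N0.N2=(alive,v0) N0.N3=(alive,v0)
Op 5: N0 marks N2=dead -> (dead,v1)
Op 6: N0 marks N3=suspect -> (suspect,v1)
Op 7: N3 marks N2=dead -> (dead,v1)
Op 8: gossip N3<->N2 -> N3.N0=(alive,v0) N3.N1=(alive,v0) N3.N2=(dead,v1) N3.N3=(alive,v0) | N2.N0=(alive,v0) N2.N1=(alive,v0) N2.N2=(dead,v1) N2.N3=(alive,v0)
Op 9: gossip N0<->N2 -> N0.N0=(alive,v0) N0.N1=(alive,v0) N0.N2=(dead,v1) N0.N3=(suspect,v1) | N2.N0=(alive,v0) N2.N1=(alive,v0) N2.N2=(dead,v1) N2.N3=(suspect,v1)
Op 10: N1 marks N3=suspect -> (suspect,v1)
Op 11: N3 marks N0=alive -> (alive,v1)
Op 12: gossip N0<->N1 -> N0.N0=(alive,v0) N0.N1=(suspect,v1) N0.N2=(dead,v1) N0.N3=(suspect,v1) | N1.N0=(alive,v0) N1.N1=(suspect,v1) N1.N2=(dead,v1) N1.N3=(suspect,v1)

Answer: N0=alive,0 N1=alive,0 N2=dead,1 N3=suspect,1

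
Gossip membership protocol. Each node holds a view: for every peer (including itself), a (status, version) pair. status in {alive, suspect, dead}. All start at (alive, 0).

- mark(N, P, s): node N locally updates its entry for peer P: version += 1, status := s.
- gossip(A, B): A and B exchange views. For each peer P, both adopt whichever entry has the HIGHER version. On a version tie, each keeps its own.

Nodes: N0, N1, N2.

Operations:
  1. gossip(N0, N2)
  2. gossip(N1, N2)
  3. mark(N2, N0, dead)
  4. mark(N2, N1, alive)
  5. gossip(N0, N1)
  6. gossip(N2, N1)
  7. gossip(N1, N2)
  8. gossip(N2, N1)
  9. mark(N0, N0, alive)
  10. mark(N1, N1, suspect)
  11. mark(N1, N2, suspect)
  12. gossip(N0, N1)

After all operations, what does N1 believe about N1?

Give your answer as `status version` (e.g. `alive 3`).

Op 1: gossip N0<->N2 -> N0.N0=(alive,v0) N0.N1=(alive,v0) N0.N2=(alive,v0) | N2.N0=(alive,v0) N2.N1=(alive,v0) N2.N2=(alive,v0)
Op 2: gossip N1<->N2 -> N1.N0=(alive,v0) N1.N1=(alive,v0) N1.N2=(alive,v0) | N2.N0=(alive,v0) N2.N1=(alive,v0) N2.N2=(alive,v0)
Op 3: N2 marks N0=dead -> (dead,v1)
Op 4: N2 marks N1=alive -> (alive,v1)
Op 5: gossip N0<->N1 -> N0.N0=(alive,v0) N0.N1=(alive,v0) N0.N2=(alive,v0) | N1.N0=(alive,v0) N1.N1=(alive,v0) N1.N2=(alive,v0)
Op 6: gossip N2<->N1 -> N2.N0=(dead,v1) N2.N1=(alive,v1) N2.N2=(alive,v0) | N1.N0=(dead,v1) N1.N1=(alive,v1) N1.N2=(alive,v0)
Op 7: gossip N1<->N2 -> N1.N0=(dead,v1) N1.N1=(alive,v1) N1.N2=(alive,v0) | N2.N0=(dead,v1) N2.N1=(alive,v1) N2.N2=(alive,v0)
Op 8: gossip N2<->N1 -> N2.N0=(dead,v1) N2.N1=(alive,v1) N2.N2=(alive,v0) | N1.N0=(dead,v1) N1.N1=(alive,v1) N1.N2=(alive,v0)
Op 9: N0 marks N0=alive -> (alive,v1)
Op 10: N1 marks N1=suspect -> (suspect,v2)
Op 11: N1 marks N2=suspect -> (suspect,v1)
Op 12: gossip N0<->N1 -> N0.N0=(alive,v1) N0.N1=(suspect,v2) N0.N2=(suspect,v1) | N1.N0=(dead,v1) N1.N1=(suspect,v2) N1.N2=(suspect,v1)

Answer: suspect 2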